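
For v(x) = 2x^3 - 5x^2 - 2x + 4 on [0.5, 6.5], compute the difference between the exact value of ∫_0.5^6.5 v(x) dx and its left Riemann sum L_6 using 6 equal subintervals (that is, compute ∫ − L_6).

147.5

Exact integral: ∫_0.5^6.5 v(x) dx = 417.
L_6 = 269.5.
Error = 417 − 269.5 = 147.5.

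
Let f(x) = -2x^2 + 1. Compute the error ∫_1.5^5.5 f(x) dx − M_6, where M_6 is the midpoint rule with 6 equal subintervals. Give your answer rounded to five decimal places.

-0.29630

Exact integral: ∫_1.5^5.5 f(x) dx ≈ -104.6666667.
M_6 ≈ -104.3703704.
Error ≈ -104.6666667 − (-104.3703704) ≈ -0.29630.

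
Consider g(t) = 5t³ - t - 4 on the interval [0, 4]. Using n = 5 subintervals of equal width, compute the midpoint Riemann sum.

Δt = (4 − 0)/5 = 0.8.
Midpoints: 0.4, 1.2, 2, 2.8, 3.6.
g(0.4) = -4.08, g(1.2) = 3.44, g(2) = 34, g(2.8) = 102.96, g(3.6) = 225.68.
Sum = Δt · [g(0.4) + g(1.2) + g(2) + g(2.8) + g(3.6)].
Sum = 289.6.

289.6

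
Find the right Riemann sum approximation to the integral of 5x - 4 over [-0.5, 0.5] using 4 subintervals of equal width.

-3.375

Δx = (0.5 − (-0.5))/4 = 0.25.
Right endpoints: -0.25, 0, 0.25, 0.5.
f(-0.25) = -5.25, f(0) = -4, f(0.25) = -2.75, f(0.5) = -1.5.
Sum = Δx · [f(-0.25) + f(0) + f(0.25) + f(0.5)].
Sum = -3.375.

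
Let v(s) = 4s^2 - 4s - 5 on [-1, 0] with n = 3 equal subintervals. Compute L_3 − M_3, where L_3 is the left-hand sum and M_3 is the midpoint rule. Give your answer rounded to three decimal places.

1.444

L_3 ≈ -0.25926.
M_3 ≈ -1.70370.
L_3 − M_3 ≈ 1.444.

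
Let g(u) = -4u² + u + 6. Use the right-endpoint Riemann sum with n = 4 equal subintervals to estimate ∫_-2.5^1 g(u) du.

5.140625

Δu = (1 − (-2.5))/4 = 0.875.
Right endpoints: -1.625, -0.75, 0.125, 1.
g(-1.625) = -6.1875, g(-0.75) = 3, g(0.125) = 6.0625, g(1) = 3.
Sum = Δu · [g(-1.625) + g(-0.75) + g(0.125) + g(1)].
Sum = 5.140625.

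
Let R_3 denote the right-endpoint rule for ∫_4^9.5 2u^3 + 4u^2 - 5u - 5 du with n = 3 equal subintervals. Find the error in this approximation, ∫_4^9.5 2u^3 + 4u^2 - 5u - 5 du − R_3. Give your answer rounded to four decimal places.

Exact integral: ∫_4^9.5 f(u) du ≈ 4789.239583.
R_3 ≈ 6627.907407.
Error ≈ 4789.239583 − 6627.907407 ≈ -1838.6678.

-1838.6678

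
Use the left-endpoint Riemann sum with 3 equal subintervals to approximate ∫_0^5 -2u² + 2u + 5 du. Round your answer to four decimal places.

Δu = (5 − 0)/3 = 5/3.
Left endpoints: 0, 5/3, 10/3.
f(0) = 5, f(5/3) = 25/9, f(10/3) = -95/9.
Sum = Δu · [f(0) + f(5/3) + f(10/3)].
Sum ≈ -4.6296.

-4.6296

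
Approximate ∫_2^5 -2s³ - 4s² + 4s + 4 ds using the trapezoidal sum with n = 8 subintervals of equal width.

Δs = (5 − 2)/8 = 0.375.
f(2) = -20, f(2.375) = -35.85546875, f(2.75) = -56.84375, f(3.125) = -83.59765625, f(3.5) = -116.75, f(3.875) = -156.93359375, f(4.25) = -204.78125, f(4.625) = -260.92578125, f(5) = -326.
T_8 = (Δs/2)·[f(s_0) + 2f(s_1) + ... + 2f(s_{7}) + f(s_8)].
Sum = -408.2578125.

-408.2578125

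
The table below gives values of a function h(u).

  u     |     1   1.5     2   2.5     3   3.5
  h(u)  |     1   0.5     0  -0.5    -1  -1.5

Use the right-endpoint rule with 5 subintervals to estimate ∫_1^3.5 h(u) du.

-1.25

Δu = 0.5.
Sum = 0.5·[0.5 + 0 + (-0.5) + (-1) + (-1.5)] = -1.25.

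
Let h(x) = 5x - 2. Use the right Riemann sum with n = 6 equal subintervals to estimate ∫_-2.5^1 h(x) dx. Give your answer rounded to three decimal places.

Δx = (1 − (-2.5))/6 = 7/12.
Right endpoints: -23/12, -4/3, -0.75, -1/6, 5/12, 1.
h(-23/12) = -139/12, h(-4/3) = -26/3, h(-0.75) = -5.75, h(-1/6) = -17/6, h(5/12) = 1/12, h(1) = 3.
Sum = Δx · [h(-23/12) + h(-4/3) + h(-0.75) + ...].
Sum ≈ -15.021.

-15.021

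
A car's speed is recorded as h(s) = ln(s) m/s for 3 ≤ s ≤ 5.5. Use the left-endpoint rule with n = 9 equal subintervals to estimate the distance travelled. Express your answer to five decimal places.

3.49512

Δs = (5.5 − 3)/9 = 5/18.
Left endpoints: 3, 59/18, 32/9, 23/6, 37/9, 79/18, 14/3, 89/18, 47/9.
h(3) ≈ 1.09861, h(59/18) ≈ 1.18717, h(32/9) ≈ 1.26851, h(23/6) ≈ 1.34373, h(37/9) ≈ 1.41369, h(79/18) ≈ 1.47908, h(14/3) ≈ 1.54045, h(89/18) ≈ 1.59826, h(47/9) ≈ 1.65292.
Sum = Δs · [h(3) + h(59/18) + h(32/9) + ...].
Sum ≈ 3.49512.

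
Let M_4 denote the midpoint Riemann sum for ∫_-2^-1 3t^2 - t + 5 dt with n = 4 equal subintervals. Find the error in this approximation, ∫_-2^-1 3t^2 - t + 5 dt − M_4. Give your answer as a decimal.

0.015625

Exact integral: ∫_-2^-1 f(t) dt = 13.5.
M_4 = 13.484375.
Error = 13.5 − 13.484375 = 0.015625.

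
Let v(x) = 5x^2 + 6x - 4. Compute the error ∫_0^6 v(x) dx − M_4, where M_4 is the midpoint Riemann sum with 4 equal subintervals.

5.625

Exact integral: ∫_0^6 v(x) dx = 444.
M_4 = 438.375.
Error = 444 − 438.375 = 5.625.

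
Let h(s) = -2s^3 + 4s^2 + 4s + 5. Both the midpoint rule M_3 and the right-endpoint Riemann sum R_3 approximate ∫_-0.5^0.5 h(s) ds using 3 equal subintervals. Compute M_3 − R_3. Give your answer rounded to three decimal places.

M_3 ≈ 5.29630.
R_3 ≈ 5.99074.
M_3 − R_3 ≈ -0.694.

-0.694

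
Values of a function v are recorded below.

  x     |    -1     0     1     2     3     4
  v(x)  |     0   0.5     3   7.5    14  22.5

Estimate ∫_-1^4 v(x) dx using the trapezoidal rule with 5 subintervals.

Δx = 1.
T_5 = (1/2)·[0 + 2·0.5 + 2·3 + 2·7.5 + 2·14 + 22.5] = 36.25.

36.25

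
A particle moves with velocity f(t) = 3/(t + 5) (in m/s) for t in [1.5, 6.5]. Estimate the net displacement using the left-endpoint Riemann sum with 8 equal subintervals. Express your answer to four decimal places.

1.7759

Δt = (6.5 − 1.5)/8 = 0.625.
Left endpoints: 1.5, 2.125, 2.75, 3.375, 4, 4.625, 5.25, 5.875.
f(1.5) = 6/13, f(2.125) = 8/19, f(2.75) = 12/31, f(3.375) = 24/67, f(4) = 1/3, f(4.625) = 24/77, f(5.25) = 12/41, f(5.875) = 8/29.
Sum = Δt · [f(1.5) + f(2.125) + f(2.75) + ...].
Sum ≈ 1.7759.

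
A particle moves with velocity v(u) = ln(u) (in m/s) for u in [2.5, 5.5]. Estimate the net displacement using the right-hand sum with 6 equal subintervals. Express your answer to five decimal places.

4.27797

Δu = (5.5 − 2.5)/6 = 0.5.
Right endpoints: 3, 3.5, 4, 4.5, 5, 5.5.
v(3) ≈ 1.09861, v(3.5) ≈ 1.25276, v(4) ≈ 1.38629, v(4.5) ≈ 1.50408, v(5) ≈ 1.60944, v(5.5) ≈ 1.70475.
Sum = Δu · [v(3) + v(3.5) + v(4) + ...].
Sum ≈ 4.27797.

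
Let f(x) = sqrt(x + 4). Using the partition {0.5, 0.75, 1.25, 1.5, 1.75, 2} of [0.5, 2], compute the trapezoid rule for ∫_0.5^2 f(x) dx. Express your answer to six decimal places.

Subinterval widths: 0.25, 0.5, 0.25, 0.25, 0.25.
f(0.5) ≈ 2.121320, f(0.75) ≈ 2.179449, f(1.25) ≈ 2.291288, f(1.5) ≈ 2.345208, f(1.75) ≈ 2.397916, f(2) ≈ 2.449490.
On each subinterval the trapezoid contributes (Δx_i/2)·[f(x_{i-1}) + f(x_i)].
Sum ≈ 3.433659.

3.433659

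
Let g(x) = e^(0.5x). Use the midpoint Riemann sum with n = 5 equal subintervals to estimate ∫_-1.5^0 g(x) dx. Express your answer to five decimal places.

1.05428

Δx = (0 − (-1.5))/5 = 0.3.
Midpoints: -1.35, -1.05, -0.75, -0.45, -0.15.
g(-1.35) ≈ 0.50916, g(-1.05) ≈ 0.59156, g(-0.75) ≈ 0.68729, g(-0.45) ≈ 0.79852, g(-0.15) ≈ 0.92774.
Sum = Δx · [g(-1.35) + g(-1.05) + g(-0.75) + g(-0.45) + g(-0.15)].
Sum ≈ 1.05428.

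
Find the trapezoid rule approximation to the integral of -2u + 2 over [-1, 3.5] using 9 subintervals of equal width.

-2.25

Δu = (3.5 − (-1))/9 = 0.5.
f(-1) = 4, f(-0.5) = 3, f(0) = 2, f(0.5) = 1, f(1) = 0, f(1.5) = -1, f(2) = -2, f(2.5) = -3, f(3) = -4, f(3.5) = -5.
T_9 = (Δu/2)·[f(u_0) + 2f(u_1) + ... + 2f(u_{8}) + f(u_9)].
Sum = -2.25.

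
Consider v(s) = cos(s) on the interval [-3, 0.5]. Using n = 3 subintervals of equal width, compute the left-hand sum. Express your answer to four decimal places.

-0.5409

Δs = (0.5 − (-3))/3 = 7/6.
Left endpoints: -3, -11/6, -2/3.
v(-3) ≈ -0.9900, v(-11/6) ≈ -0.2595, v(-2/3) ≈ 0.7859.
Sum = Δs · [v(-3) + v(-11/6) + v(-2/3)].
Sum ≈ -0.5409.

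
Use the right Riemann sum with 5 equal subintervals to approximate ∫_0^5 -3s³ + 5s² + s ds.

-385

Δs = (5 − 0)/5 = 1.
Right endpoints: 1, 2, 3, 4, 5.
f(1) = 3, f(2) = -2, f(3) = -33, f(4) = -108, f(5) = -245.
Sum = Δs · [f(1) + f(2) + f(3) + f(4) + f(5)].
Sum = -385.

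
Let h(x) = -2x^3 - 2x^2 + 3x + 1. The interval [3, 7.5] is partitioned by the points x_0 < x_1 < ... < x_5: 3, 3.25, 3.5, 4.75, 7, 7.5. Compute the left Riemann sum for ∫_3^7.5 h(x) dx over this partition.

-1089.1875

Subinterval widths: 0.25, 0.25, 1.25, 2.25, 0.5.
Left endpoints: 3, 3.25, 3.5, 4.75, 7.
h(3) = -62, h(3.25) = -79.03125, h(3.5) = -98.75, h(4.75) = -244.21875, h(7) = -762.
Sum = Σ Δx_i · h(x_i).
Sum = -1089.1875.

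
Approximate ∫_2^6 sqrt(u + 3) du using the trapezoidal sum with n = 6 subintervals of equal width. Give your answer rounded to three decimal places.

Δu = (6 − 2)/6 = 2/3.
f(2) ≈ 2.236, f(8/3) ≈ 2.380, f(10/3) ≈ 2.517, f(4) ≈ 2.646, f(14/3) ≈ 2.769, f(16/3) ≈ 2.887, f(6) ≈ 3.000.
T_6 = (Δu/2)·[f(u_0) + 2f(u_1) + ... + 2f(u_{5}) + f(u_6)].
Sum ≈ 10.544.

10.544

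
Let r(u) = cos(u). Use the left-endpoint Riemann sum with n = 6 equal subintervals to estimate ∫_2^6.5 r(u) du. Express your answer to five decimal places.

-1.18360

Δu = (6.5 − 2)/6 = 0.75.
Left endpoints: 2, 2.75, 3.5, 4.25, 5, 5.75.
r(2) ≈ -0.41615, r(2.75) ≈ -0.92430, r(3.5) ≈ -0.93646, r(4.25) ≈ -0.44609, r(5) ≈ 0.28366, r(5.75) ≈ 0.86119.
Sum = Δu · [r(2) + r(2.75) + r(3.5) + ...].
Sum ≈ -1.18360.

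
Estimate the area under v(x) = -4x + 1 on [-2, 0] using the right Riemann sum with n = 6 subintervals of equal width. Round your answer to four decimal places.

Δx = (0 − (-2))/6 = 1/3.
Right endpoints: -5/3, -4/3, -1, -2/3, -1/3, 0.
v(-5/3) = 23/3, v(-4/3) = 19/3, v(-1) = 5, v(-2/3) = 11/3, v(-1/3) = 7/3, v(0) = 1.
Sum = Δx · [v(-5/3) + v(-4/3) + v(-1) + ...].
Sum ≈ 8.6667.

8.6667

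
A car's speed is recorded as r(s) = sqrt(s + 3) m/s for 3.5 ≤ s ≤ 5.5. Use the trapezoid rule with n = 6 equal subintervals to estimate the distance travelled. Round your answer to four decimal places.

Δs = (5.5 − 3.5)/6 = 1/3.
r(3.5) ≈ 2.5495, r(23/6) ≈ 2.6141, r(25/6) ≈ 2.6771, r(4.5) ≈ 2.7386, r(29/6) ≈ 2.7988, r(31/6) ≈ 2.8577, r(5.5) ≈ 2.9155.
T_6 = (Δs/2)·[r(s_0) + 2r(s_1) + ... + 2r(s_{5}) + r(s_6)].
Sum ≈ 5.4729.

5.4729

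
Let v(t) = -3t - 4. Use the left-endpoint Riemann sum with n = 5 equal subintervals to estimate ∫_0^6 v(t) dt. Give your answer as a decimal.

Δt = (6 − 0)/5 = 1.2.
Left endpoints: 0, 1.2, 2.4, 3.6, 4.8.
v(0) = -4, v(1.2) = -7.6, v(2.4) = -11.2, v(3.6) = -14.8, v(4.8) = -18.4.
Sum = Δt · [v(0) + v(1.2) + v(2.4) + v(3.6) + v(4.8)].
Sum = -67.2.

-67.2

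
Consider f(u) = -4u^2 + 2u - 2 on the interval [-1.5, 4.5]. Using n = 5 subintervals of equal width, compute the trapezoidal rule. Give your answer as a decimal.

-125.76

Δu = (4.5 − (-1.5))/5 = 1.2.
f(-1.5) = -14, f(-0.3) = -2.96, f(0.9) = -3.44, f(2.1) = -15.44, f(3.3) = -38.96, f(4.5) = -74.
T_5 = (Δu/2)·[f(u_0) + 2f(u_1) + ... + 2f(u_{4}) + f(u_5)].
Sum = -125.76.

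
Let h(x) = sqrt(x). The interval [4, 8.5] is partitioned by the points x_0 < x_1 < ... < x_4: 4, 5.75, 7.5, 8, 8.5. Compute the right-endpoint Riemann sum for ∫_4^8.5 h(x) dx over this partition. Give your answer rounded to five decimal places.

11.86088

Subinterval widths: 1.75, 1.75, 0.5, 0.5.
Right endpoints: 5.75, 7.5, 8, 8.5.
h(5.75) ≈ 2.39792, h(7.5) ≈ 2.73861, h(8) ≈ 2.82843, h(8.5) ≈ 2.91548.
Sum = Σ Δx_i · h(x_i).
Sum ≈ 11.86088.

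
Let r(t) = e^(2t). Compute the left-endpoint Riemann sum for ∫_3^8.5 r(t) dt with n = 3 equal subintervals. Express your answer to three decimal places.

1161643.465

Δt = (8.5 − 3)/3 = 11/6.
Left endpoints: 3, 29/6, 20/3.
r(3) ≈ 403.429, r(29/6) ≈ 15782.652, r(20/3) ≈ 617437.627.
Sum = Δt · [r(3) + r(29/6) + r(20/3)].
Sum ≈ 1161643.465.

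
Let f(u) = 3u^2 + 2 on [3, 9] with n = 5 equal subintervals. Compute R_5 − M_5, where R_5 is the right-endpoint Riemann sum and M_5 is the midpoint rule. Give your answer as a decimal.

136.08

R_5 = 847.92.
M_5 = 711.84.
R_5 − M_5 = 136.08.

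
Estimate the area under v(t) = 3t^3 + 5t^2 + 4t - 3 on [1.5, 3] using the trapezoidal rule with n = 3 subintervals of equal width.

106.90625

Δt = (3 − 1.5)/3 = 0.5.
v(1.5) = 24.375, v(2) = 49, v(2.5) = 85.125, v(3) = 135.
T_3 = (Δt/2)·[v(t_0) + 2v(t_1) + 2v(t_2) + v(t_3)].
Sum = 106.90625.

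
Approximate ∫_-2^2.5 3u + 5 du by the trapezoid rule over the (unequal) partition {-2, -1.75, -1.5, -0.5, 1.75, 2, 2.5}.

25.875

Subinterval widths: 0.25, 0.25, 1, 2.25, 0.25, 0.5.
f(-2) = -1, f(-1.75) = -0.25, f(-1.5) = 0.5, f(-0.5) = 3.5, f(1.75) = 10.25, f(2) = 11, f(2.5) = 12.5.
On each subinterval the trapezoid contributes (Δu_i/2)·[f(u_{i-1}) + f(u_i)].
Sum = 25.875.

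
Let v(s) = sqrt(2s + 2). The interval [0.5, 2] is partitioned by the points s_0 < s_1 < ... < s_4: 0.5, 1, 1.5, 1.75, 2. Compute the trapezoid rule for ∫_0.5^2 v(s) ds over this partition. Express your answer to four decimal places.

3.1640

Subinterval widths: 0.5, 0.5, 0.25, 0.25.
v(0.5) ≈ 1.7321, v(1) ≈ 2.0000, v(1.5) ≈ 2.2361, v(1.75) ≈ 2.3452, v(2) ≈ 2.4495.
On each subinterval the trapezoid contributes (Δs_i/2)·[v(s_{i-1}) + v(s_i)].
Sum ≈ 3.1640.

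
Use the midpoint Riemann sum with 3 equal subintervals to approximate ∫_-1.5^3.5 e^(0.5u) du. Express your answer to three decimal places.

Δu = (3.5 − (-1.5))/3 = 5/3.
Midpoints: -2/3, 1, 8/3.
f(-2/3) ≈ 0.717, f(1) ≈ 1.649, f(8/3) ≈ 3.794.
Sum = Δu · [f(-2/3) + f(1) + f(8/3)].
Sum ≈ 10.265.

10.265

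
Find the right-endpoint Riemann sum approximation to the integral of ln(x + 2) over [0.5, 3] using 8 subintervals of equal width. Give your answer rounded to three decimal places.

3.363

Δx = (3 − 0.5)/8 = 0.3125.
Right endpoints: 0.8125, 1.125, 1.4375, 1.75, 2.0625, 2.375, 2.6875, 3.
f(0.8125) ≈ 1.034, f(1.125) ≈ 1.139, f(1.4375) ≈ 1.235, f(1.75) ≈ 1.322, f(2.0625) ≈ 1.402, f(2.375) ≈ 1.476, f(2.6875) ≈ 1.545, f(3) ≈ 1.609.
Sum = Δx · [f(0.8125) + f(1.125) + f(1.4375) + ...].
Sum ≈ 3.363.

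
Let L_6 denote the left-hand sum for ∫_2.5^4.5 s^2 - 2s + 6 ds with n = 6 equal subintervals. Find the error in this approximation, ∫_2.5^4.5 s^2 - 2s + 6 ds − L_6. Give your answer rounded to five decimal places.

1.62963

Exact integral: ∫_2.5^4.5 f(s) ds ≈ 23.1666667.
L_6 ≈ 21.5370370.
Error ≈ 23.1666667 − 21.5370370 ≈ 1.62963.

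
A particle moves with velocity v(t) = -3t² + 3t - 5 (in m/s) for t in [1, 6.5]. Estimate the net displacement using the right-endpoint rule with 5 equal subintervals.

-301.565

Δt = (6.5 − 1)/5 = 1.1.
Right endpoints: 2.1, 3.2, 4.3, 5.4, 6.5.
v(2.1) = -11.93, v(3.2) = -26.12, v(4.3) = -47.57, v(5.4) = -76.28, v(6.5) = -112.25.
Sum = Δt · [v(2.1) + v(3.2) + v(4.3) + v(5.4) + v(6.5)].
Sum = -301.565.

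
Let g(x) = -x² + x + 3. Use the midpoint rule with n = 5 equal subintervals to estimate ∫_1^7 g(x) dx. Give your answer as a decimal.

-71.28

Δx = (7 − 1)/5 = 1.2.
Midpoints: 1.6, 2.8, 4, 5.2, 6.4.
g(1.6) = 2.04, g(2.8) = -2.04, g(4) = -9, g(5.2) = -18.84, g(6.4) = -31.56.
Sum = Δx · [g(1.6) + g(2.8) + g(4) + g(5.2) + g(6.4)].
Sum = -71.28.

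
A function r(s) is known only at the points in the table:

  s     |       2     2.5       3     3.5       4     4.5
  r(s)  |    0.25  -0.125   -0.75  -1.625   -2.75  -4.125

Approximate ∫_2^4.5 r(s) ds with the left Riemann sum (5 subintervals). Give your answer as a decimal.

-2.5

Δs = 0.5.
Sum = 0.5·[0.25 + (-0.125) + (-0.75) + (-1.625) + (-2.75)] = -2.5.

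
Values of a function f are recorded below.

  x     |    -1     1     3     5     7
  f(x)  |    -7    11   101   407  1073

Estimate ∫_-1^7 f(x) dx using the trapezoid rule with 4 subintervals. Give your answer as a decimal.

Δx = 2.
T_4 = (2/2)·[(-7) + 2·11 + 2·101 + 2·407 + 1073] = 2104.

2104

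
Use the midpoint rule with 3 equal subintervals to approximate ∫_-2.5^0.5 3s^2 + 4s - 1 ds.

0

Δs = (0.5 − (-2.5))/3 = 1.
Midpoints: -2, -1, 0.
f(-2) = 3, f(-1) = -2, f(0) = -1.
Sum = Δs · [f(-2) + f(-1) + f(0)].
Sum = 0.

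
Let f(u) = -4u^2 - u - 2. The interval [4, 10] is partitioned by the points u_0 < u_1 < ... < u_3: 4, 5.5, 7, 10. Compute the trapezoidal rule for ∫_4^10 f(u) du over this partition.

-1324.5

Subinterval widths: 1.5, 1.5, 3.
f(4) = -70, f(5.5) = -128.5, f(7) = -205, f(10) = -412.
On each subinterval the trapezoid contributes (Δu_i/2)·[f(u_{i-1}) + f(u_i)].
Sum = -1324.5.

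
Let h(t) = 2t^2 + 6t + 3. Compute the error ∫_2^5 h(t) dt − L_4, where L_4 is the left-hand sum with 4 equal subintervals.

21.9375

Exact integral: ∫_2^5 h(t) dt = 150.
L_4 = 128.0625.
Error = 150 − 128.0625 = 21.9375.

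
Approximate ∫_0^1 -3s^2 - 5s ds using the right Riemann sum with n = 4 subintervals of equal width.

Δs = (1 − 0)/4 = 0.25.
Right endpoints: 0.25, 0.5, 0.75, 1.
f(0.25) = -1.4375, f(0.5) = -3.25, f(0.75) = -5.4375, f(1) = -8.
Sum = Δs · [f(0.25) + f(0.5) + f(0.75) + f(1)].
Sum = -4.53125.

-4.53125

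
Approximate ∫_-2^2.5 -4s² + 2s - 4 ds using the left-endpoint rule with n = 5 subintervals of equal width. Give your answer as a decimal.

Δs = (2.5 − (-2))/5 = 0.9.
Left endpoints: -2, -1.1, -0.2, 0.7, 1.6.
f(-2) = -24, f(-1.1) = -11.04, f(-0.2) = -4.56, f(0.7) = -4.56, f(1.6) = -11.04.
Sum = Δs · [f(-2) + f(-1.1) + f(-0.2) + f(0.7) + f(1.6)].
Sum = -49.68.

-49.68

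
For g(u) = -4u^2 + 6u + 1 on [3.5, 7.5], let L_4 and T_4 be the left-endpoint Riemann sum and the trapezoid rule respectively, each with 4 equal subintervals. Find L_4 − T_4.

76

L_4 = -296.
T_4 = -372.
L_4 − T_4 = 76.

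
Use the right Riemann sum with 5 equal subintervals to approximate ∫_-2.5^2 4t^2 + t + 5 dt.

53.28

Δt = (2 − (-2.5))/5 = 0.9.
Right endpoints: -1.6, -0.7, 0.2, 1.1, 2.
f(-1.6) = 13.64, f(-0.7) = 6.26, f(0.2) = 5.36, f(1.1) = 10.94, f(2) = 23.
Sum = Δt · [f(-1.6) + f(-0.7) + f(0.2) + f(1.1) + f(2)].
Sum = 53.28.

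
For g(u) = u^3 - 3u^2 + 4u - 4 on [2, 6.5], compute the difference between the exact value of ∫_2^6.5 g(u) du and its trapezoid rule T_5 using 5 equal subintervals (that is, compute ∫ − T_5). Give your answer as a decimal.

-5.923125

Exact integral: ∫_2^6.5 g(u) du = 234.140625.
T_5 = 240.06375.
Error = 234.140625 − 240.06375 = -5.923125.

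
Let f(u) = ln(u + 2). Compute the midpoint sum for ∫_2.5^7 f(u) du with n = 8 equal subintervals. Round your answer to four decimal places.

8.5081

Δu = (7 − 2.5)/8 = 0.5625.
Midpoints: 2.78125, 3.34375, 3.90625, 4.46875, 5.03125, 5.59375, 6.15625, 6.71875.
f(2.78125) ≈ 1.5647, f(3.34375) ≈ 1.6759, f(3.90625) ≈ 1.7760, f(4.46875) ≈ 1.8670, f(5.03125) ≈ 1.9504, f(5.59375) ≈ 2.0273, f(6.15625) ≈ 2.0988, f(6.71875) ≈ 2.1655.
Sum = Δu · [f(2.78125) + f(3.34375) + f(3.90625) + ...].
Sum ≈ 8.5081.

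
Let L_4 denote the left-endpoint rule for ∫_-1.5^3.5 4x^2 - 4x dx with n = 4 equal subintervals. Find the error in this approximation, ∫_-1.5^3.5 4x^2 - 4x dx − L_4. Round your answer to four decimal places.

Exact integral: ∫_-1.5^3.5 f(x) dx ≈ 41.666667.
L_4 = 34.375.
Error ≈ 41.666667 − 34.375 ≈ 7.2917.

7.2917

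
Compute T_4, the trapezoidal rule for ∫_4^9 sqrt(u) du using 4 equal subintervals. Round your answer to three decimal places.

Δu = (9 − 4)/4 = 1.25.
f(4) ≈ 2.000, f(5.25) ≈ 2.291, f(6.5) ≈ 2.550, f(7.75) ≈ 2.784, f(9) ≈ 3.000.
T_4 = (Δu/2)·[f(u_0) + 2f(u_1) + 2f(u_2) + 2f(u_3) + f(u_4)].
Sum ≈ 12.656.

12.656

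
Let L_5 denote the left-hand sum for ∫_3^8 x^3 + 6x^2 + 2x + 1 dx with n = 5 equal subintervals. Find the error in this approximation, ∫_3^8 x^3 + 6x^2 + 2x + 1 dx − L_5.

Exact integral: ∫_3^8 f(x) dx = 2033.75.
L_5 = 1640.
Error = 2033.75 − 1640 = 393.75.

393.75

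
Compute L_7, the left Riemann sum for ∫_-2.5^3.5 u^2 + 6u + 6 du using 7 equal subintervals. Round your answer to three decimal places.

56.235

Δu = (3.5 − (-2.5))/7 = 6/7.
Left endpoints: -2.5, -23/14, -11/14, 1/14, 13/14, 25/14, 37/14.
f(-2.5) = -2.75, f(-23/14) = -227/196, f(-11/14) = 373/196, f(1/14) = 1261/196, f(13/14) = 2437/196, f(25/14) = 3901/196, f(37/14) = 5653/196.
Sum = Δu · [f(-2.5) + f(-23/14) + f(-11/14) + ...].
Sum ≈ 56.235.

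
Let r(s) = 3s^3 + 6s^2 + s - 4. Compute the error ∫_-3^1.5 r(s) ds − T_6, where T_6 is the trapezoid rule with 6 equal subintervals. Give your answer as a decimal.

0.31640625

Exact integral: ∫_-3^1.5 r(s) ds = -17.578125.
T_6 = -17.89453125.
Error = -17.578125 − (-17.89453125) = 0.31640625.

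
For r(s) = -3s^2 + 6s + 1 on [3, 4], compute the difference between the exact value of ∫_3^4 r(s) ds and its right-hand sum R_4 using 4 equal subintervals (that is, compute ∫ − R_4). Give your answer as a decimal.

1.90625

Exact integral: ∫_3^4 r(s) ds = -15.
R_4 = -16.90625.
Error = -15 − (-16.90625) = 1.90625.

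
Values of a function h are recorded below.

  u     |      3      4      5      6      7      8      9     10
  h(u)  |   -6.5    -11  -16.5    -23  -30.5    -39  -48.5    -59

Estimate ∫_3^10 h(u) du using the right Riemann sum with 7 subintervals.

-227.5

Δu = 1.
Sum = 1·[(-11) + (-16.5) + (-23) + (-30.5) + (-39) + (-48.5) + (-59)] = -227.5.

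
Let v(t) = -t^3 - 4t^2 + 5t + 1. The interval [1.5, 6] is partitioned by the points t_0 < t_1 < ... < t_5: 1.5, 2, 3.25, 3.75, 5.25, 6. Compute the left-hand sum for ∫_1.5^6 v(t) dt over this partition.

Subinterval widths: 0.5, 1.25, 0.5, 1.5, 0.75.
Left endpoints: 1.5, 2, 3.25, 3.75, 5.25.
v(1.5) = -3.875, v(2) = -13, v(3.25) = -59.328125, v(3.75) = -89.234375, v(5.25) = -227.703125.
Sum = Σ Δt_i · v(t_i).
Sum = -352.48046875.

-352.48046875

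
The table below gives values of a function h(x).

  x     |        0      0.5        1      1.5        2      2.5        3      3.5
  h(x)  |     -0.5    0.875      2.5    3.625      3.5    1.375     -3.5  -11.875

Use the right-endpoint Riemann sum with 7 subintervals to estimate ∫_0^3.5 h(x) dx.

Δx = 0.5.
Sum = 0.5·[0.875 + 2.5 + 3.625 + 3.5 + 1.375 + (-3.5) + (-11.875)] = -1.75.

-1.75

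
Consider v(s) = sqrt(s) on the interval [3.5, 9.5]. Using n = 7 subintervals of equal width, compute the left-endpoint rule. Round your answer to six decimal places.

Δs = (9.5 − 3.5)/7 = 6/7.
Left endpoints: 3.5, 61/14, 73/14, 85/14, 97/14, 109/14, 121/14.
v(3.5) ≈ 1.870829, v(61/14) ≈ 2.087377, v(73/14) ≈ 2.283481, v(85/14) ≈ 2.464027, v(97/14) ≈ 2.632218, v(109/14) ≈ 2.790289, v(121/14) ≈ 2.939874.
Sum = Δs · [v(3.5) + v(61/14) + v(73/14) + ...].
Sum ≈ 14.629795.

14.629795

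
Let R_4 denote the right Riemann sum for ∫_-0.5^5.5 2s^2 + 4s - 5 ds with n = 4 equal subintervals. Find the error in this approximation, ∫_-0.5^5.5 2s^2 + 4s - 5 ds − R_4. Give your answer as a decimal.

-67.5

Exact integral: ∫_-0.5^5.5 f(s) ds = 141.
R_4 = 208.5.
Error = 141 − 208.5 = -67.5.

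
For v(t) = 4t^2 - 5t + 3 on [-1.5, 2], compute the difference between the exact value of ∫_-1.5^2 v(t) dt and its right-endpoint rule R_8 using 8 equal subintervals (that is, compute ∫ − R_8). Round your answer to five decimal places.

Exact integral: ∫_-1.5^2 v(t) dt ≈ 21.2916667.
R_8 = 19.44140625.
Error ≈ 21.2916667 − 19.44140625 ≈ 1.85026.

1.85026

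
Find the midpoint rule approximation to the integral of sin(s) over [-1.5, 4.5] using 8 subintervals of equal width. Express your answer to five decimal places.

Δs = (4.5 − (-1.5))/8 = 0.75.
Midpoints: -1.125, -0.375, 0.375, 1.125, 1.875, 2.625, 3.375, 4.125.
f(-1.125) ≈ -0.90227, f(-0.375) ≈ -0.36627, f(0.375) ≈ 0.36627, f(1.125) ≈ 0.90227, f(1.875) ≈ 0.95409, f(2.625) ≈ 0.49392, f(3.375) ≈ -0.23129, f(4.125) ≈ -0.83239.
Sum = Δs · [f(-1.125) + f(-0.375) + f(0.375) + ...].
Sum ≈ 0.28824.

0.28824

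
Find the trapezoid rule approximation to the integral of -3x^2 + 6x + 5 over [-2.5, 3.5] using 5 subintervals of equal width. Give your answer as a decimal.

-14.82

Δx = (3.5 − (-2.5))/5 = 1.2.
f(-2.5) = -28.75, f(-1.3) = -7.87, f(-0.1) = 4.37, f(1.1) = 7.97, f(2.3) = 2.93, f(3.5) = -10.75.
T_5 = (Δx/2)·[f(x_0) + 2f(x_1) + ... + 2f(x_{4}) + f(x_5)].
Sum = -14.82.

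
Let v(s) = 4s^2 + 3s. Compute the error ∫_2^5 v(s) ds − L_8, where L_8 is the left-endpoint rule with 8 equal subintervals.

17.15625

Exact integral: ∫_2^5 v(s) ds = 187.5.
L_8 = 170.34375.
Error = 187.5 − 170.34375 = 17.15625.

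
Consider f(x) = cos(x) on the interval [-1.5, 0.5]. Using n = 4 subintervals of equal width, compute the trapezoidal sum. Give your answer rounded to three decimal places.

1.446

Δx = (0.5 − (-1.5))/4 = 0.5.
f(-1.5) ≈ 0.071, f(-1) ≈ 0.540, f(-0.5) ≈ 0.878, f(0) ≈ 1.000, f(0.5) ≈ 0.878.
T_4 = (Δx/2)·[f(x_0) + 2f(x_1) + 2f(x_2) + 2f(x_3) + f(x_4)].
Sum ≈ 1.446.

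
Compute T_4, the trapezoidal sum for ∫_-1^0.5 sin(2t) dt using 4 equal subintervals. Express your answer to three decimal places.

Δt = (0.5 − (-1))/4 = 0.375.
f(-1) ≈ -0.909, f(-0.625) ≈ -0.949, f(-0.25) ≈ -0.479, f(0.125) ≈ 0.247, f(0.5) ≈ 0.841.
T_4 = (Δt/2)·[f(t_0) + 2f(t_1) + 2f(t_2) + 2f(t_3) + f(t_4)].
Sum ≈ -0.456.

-0.456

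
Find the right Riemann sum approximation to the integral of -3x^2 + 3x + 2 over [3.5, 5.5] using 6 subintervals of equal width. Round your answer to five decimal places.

-100.61111

Δx = (5.5 − 3.5)/6 = 1/3.
Right endpoints: 23/6, 25/6, 4.5, 29/6, 31/6, 5.5.
f(23/6) = -367/12, f(25/6) = -451/12, f(4.5) = -45.25, f(29/6) = -643/12, f(31/6) = -751/12, f(5.5) = -72.25.
Sum = Δx · [f(23/6) + f(25/6) + f(4.5) + ...].
Sum ≈ -100.61111.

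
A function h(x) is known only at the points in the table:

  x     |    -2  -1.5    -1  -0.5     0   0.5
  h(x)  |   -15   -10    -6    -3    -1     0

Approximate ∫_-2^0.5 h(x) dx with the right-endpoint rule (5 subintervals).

Δx = 0.5.
Sum = 0.5·[(-10) + (-6) + (-3) + (-1) + 0] = -10.

-10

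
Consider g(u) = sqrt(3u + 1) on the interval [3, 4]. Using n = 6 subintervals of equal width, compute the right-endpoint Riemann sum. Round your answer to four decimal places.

3.4256

Δu = (4 − 3)/6 = 1/6.
Right endpoints: 19/6, 10/3, 3.5, 11/3, 23/6, 4.
g(19/6) ≈ 3.2404, g(10/3) ≈ 3.3166, g(3.5) ≈ 3.3912, g(11/3) ≈ 3.4641, g(23/6) ≈ 3.5355, g(4) ≈ 3.6056.
Sum = Δu · [g(19/6) + g(10/3) + g(3.5) + ...].
Sum ≈ 3.4256.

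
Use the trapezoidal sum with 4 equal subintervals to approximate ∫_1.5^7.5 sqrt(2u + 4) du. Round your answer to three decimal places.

21.405

Δu = (7.5 − 1.5)/4 = 1.5.
f(1.5) ≈ 2.646, f(3) ≈ 3.162, f(4.5) ≈ 3.606, f(6) ≈ 4.000, f(7.5) ≈ 4.359.
T_4 = (Δu/2)·[f(u_0) + 2f(u_1) + 2f(u_2) + 2f(u_3) + f(u_4)].
Sum ≈ 21.405.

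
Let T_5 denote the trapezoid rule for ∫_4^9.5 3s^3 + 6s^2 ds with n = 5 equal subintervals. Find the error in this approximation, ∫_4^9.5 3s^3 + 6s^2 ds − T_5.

-74.036875

Exact integral: ∫_4^9.5 f(s) ds = 7503.546875.
T_5 = 7577.58375.
Error = 7503.546875 − 7577.58375 = -74.036875.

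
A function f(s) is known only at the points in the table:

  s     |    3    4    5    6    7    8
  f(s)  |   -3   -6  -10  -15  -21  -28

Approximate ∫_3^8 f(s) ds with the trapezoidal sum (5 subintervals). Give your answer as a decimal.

-67.5

Δs = 1.
T_5 = (1/2)·[(-3) + 2·(-6) + 2·(-10) + 2·(-15) + 2·(-21) + (-28)] = -67.5.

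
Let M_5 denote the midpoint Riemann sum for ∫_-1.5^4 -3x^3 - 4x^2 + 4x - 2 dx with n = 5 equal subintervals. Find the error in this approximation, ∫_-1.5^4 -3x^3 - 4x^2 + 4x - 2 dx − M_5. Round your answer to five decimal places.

-8.45740

Exact integral: ∫_-1.5^4 f(x) dx ≈ -261.5364583.
M_5 = -253.0790625.
Error ≈ -261.5364583 − (-253.0790625) ≈ -8.45740.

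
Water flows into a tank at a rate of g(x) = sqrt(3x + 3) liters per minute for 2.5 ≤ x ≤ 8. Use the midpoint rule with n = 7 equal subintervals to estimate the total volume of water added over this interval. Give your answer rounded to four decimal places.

Δx = (8 − 2.5)/7 = 11/14.
Midpoints: 81/28, 103/28, 125/28, 5.25, 169/28, 191/28, 213/28.
g(81/28) ≈ 3.4174, g(103/28) ≈ 3.7464, g(125/28) ≈ 4.0488, g(5.25) ≈ 4.3301, g(169/28) ≈ 4.5943, g(191/28) ≈ 4.8440, g(213/28) ≈ 5.0815.
Sum = Δx · [g(81/28) + g(103/28) + g(125/28) + ...].
Sum ≈ 23.6205.

23.6205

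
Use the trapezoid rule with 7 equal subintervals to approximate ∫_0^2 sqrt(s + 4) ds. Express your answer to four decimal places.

Δs = (2 − 0)/7 = 2/7.
f(0) ≈ 2.0000, f(2/7) ≈ 2.0702, f(4/7) ≈ 2.1381, f(6/7) ≈ 2.2039, f(8/7) ≈ 2.2678, f(10/7) ≈ 2.3299, f(12/7) ≈ 2.3905, f(2) ≈ 2.4495.
T_7 = (Δs/2)·[f(s_0) + 2f(s_1) + ... + 2f(s_{6}) + f(s_7)].
Sum ≈ 4.4643.

4.4643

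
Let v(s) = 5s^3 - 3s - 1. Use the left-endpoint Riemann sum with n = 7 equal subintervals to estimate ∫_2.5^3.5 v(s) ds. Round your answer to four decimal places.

119.3852

Δs = (3.5 − 2.5)/7 = 1/7.
Left endpoints: 2.5, 37/14, 39/14, 41/14, 43/14, 45/14, 47/14.
v(2.5) = 69.625, v(37/14) = 228765/2744, v(39/14) = 270919/2744, v(41/14) = 317753/2744, v(43/14) = 369507/2744, v(45/14) = 426421/2744, v(47/14) = 488735/2744.
Sum = Δs · [v(2.5) + v(37/14) + v(39/14) + ...].
Sum ≈ 119.3852.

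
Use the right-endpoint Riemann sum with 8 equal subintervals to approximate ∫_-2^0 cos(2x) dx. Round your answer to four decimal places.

Δx = (0 − (-2))/8 = 0.25.
Right endpoints: -1.75, -1.5, -1.25, -1, -0.75, -0.5, -0.25, 0.
f(-1.75) ≈ -0.9365, f(-1.5) ≈ -0.9900, f(-1.25) ≈ -0.8011, f(-1) ≈ -0.4161, f(-0.75) ≈ 0.0707, f(-0.5) ≈ 0.5403, f(-0.25) ≈ 0.8776, f(0) ≈ 1.0000.
Sum = Δx · [f(-1.75) + f(-1.5) + f(-1.25) + ...].
Sum ≈ -0.1638.

-0.1638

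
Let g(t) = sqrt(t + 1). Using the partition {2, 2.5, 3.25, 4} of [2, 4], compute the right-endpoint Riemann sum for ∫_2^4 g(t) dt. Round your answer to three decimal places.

4.159

Subinterval widths: 0.5, 0.75, 0.75.
Right endpoints: 2.5, 3.25, 4.
g(2.5) ≈ 1.871, g(3.25) ≈ 2.062, g(4) ≈ 2.236.
Sum = Σ Δt_i · g(t_i).
Sum ≈ 4.159.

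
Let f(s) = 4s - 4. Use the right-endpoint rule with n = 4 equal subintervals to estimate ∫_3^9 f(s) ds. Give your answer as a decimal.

Δs = (9 − 3)/4 = 1.5.
Right endpoints: 4.5, 6, 7.5, 9.
f(4.5) = 14, f(6) = 20, f(7.5) = 26, f(9) = 32.
Sum = Δs · [f(4.5) + f(6) + f(7.5) + f(9)].
Sum = 138.

138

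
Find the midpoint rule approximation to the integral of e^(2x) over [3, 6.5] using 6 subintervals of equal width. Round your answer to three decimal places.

Δx = (6.5 − 3)/6 = 7/12.
Midpoints: 79/24, 3.875, 107/24, 121/24, 5.625, 149/24.
f(79/24) ≈ 722.945, f(3.875) ≈ 2321.572, f(107/24) ≈ 7455.197, f(121/24) ≈ 23940.655, f(5.625) ≈ 76879.920, f(149/24) ≈ 246882.222.
Sum = Δx · [f(79/24) + f(3.875) + f(107/24) + ...].
Sum ≈ 208951.465.

208951.465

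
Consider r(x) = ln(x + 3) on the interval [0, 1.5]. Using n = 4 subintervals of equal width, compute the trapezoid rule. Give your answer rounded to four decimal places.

Δx = (1.5 − 0)/4 = 0.375.
r(0) ≈ 1.0986, r(0.375) ≈ 1.2164, r(0.75) ≈ 1.3218, r(1.125) ≈ 1.4171, r(1.5) ≈ 1.5041.
T_4 = (Δx/2)·[r(x_0) + 2r(x_1) + 2r(x_2) + 2r(x_3) + r(x_4)].
Sum ≈ 1.9712.

1.9712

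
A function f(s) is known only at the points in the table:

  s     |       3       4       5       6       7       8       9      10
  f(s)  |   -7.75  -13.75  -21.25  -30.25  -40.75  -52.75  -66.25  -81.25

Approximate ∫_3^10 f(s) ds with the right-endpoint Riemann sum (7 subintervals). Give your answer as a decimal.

-306.25

Δs = 1.
Sum = 1·[(-13.75) + (-21.25) + (-30.25) + (-40.75) + (-52.75) + (-66.25) + (-81.25)] = -306.25.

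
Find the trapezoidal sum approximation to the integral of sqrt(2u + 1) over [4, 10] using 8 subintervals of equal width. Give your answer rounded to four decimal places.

23.0726

Δu = (10 − 4)/8 = 0.75.
f(4) ≈ 3.0000, f(4.75) ≈ 3.2404, f(5.5) ≈ 3.4641, f(6.25) ≈ 3.6742, f(7) ≈ 3.8730, f(7.75) ≈ 4.0620, f(8.5) ≈ 4.2426, f(9.25) ≈ 4.4159, f(10) ≈ 4.5826.
T_8 = (Δu/2)·[f(u_0) + 2f(u_1) + ... + 2f(u_{7}) + f(u_8)].
Sum ≈ 23.0726.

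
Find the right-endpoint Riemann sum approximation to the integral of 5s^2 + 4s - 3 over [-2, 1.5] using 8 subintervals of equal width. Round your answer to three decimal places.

Δs = (1.5 − (-2))/8 = 0.4375.
Right endpoints: -1.5625, -1.125, -0.6875, -0.25, 0.1875, 0.625, 1.0625, 1.5.
f(-1.5625) = 2.95703125, f(-1.125) = -1.171875, f(-0.6875) = -3.38671875, f(-0.25) = -3.6875, f(0.1875) = -2.07421875, f(0.625) = 1.453125, f(1.0625) = 6.89453125, f(1.5) = 14.25.
Sum = Δs · [f(-1.5625) + f(-1.125) + f(-0.6875) + ...].
Sum ≈ 6.665.

6.665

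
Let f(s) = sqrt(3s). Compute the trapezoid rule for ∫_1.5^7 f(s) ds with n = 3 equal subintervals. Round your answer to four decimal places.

Δs = (7 − 1.5)/3 = 11/6.
f(1.5) ≈ 2.1213, f(10/3) ≈ 3.1623, f(31/6) ≈ 3.9370, f(7) ≈ 4.5826.
T_3 = (Δs/2)·[f(s_0) + 2f(s_1) + 2f(s_2) + f(s_3)].
Sum ≈ 19.1606.

19.1606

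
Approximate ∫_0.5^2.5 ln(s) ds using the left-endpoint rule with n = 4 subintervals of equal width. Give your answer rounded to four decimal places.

Δs = (2.5 − 0.5)/4 = 0.5.
Left endpoints: 0.5, 1, 1.5, 2.
f(0.5) ≈ -0.6931, f(1) ≈ 0.0000, f(1.5) ≈ 0.4055, f(2) ≈ 0.6931.
Sum = Δs · [f(0.5) + f(1) + f(1.5) + f(2)].
Sum ≈ 0.2027.

0.2027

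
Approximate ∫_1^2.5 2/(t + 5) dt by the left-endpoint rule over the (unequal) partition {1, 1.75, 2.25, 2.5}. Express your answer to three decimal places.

0.467

Subinterval widths: 0.75, 0.5, 0.25.
Left endpoints: 1, 1.75, 2.25.
f(1) = 1/3, f(1.75) = 8/27, f(2.25) = 8/29.
Sum = Σ Δt_i · f(t_i).
Sum ≈ 0.467.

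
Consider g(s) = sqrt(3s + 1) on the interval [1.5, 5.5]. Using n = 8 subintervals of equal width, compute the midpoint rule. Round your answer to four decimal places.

Δs = (5.5 − 1.5)/8 = 0.5.
Midpoints: 1.75, 2.25, 2.75, 3.25, 3.75, 4.25, 4.75, 5.25.
g(1.75) ≈ 2.5000, g(2.25) ≈ 2.7839, g(2.75) ≈ 3.0414, g(3.25) ≈ 3.2787, g(3.75) ≈ 3.5000, g(4.25) ≈ 3.7081, g(4.75) ≈ 3.9051, g(5.25) ≈ 4.0927.
Sum = Δs · [g(1.75) + g(2.25) + g(2.75) + ...].
Sum ≈ 13.4049.

13.4049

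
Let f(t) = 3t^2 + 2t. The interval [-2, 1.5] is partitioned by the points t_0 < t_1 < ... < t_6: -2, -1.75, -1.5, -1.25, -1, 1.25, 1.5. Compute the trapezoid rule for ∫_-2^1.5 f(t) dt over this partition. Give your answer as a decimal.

15.359375

Subinterval widths: 0.25, 0.25, 0.25, 0.25, 2.25, 0.25.
f(-2) = 8, f(-1.75) = 5.6875, f(-1.5) = 3.75, f(-1.25) = 2.1875, f(-1) = 1, f(1.25) = 7.1875, f(1.5) = 9.75.
On each subinterval the trapezoid contributes (Δt_i/2)·[f(t_{i-1}) + f(t_i)].
Sum = 15.359375.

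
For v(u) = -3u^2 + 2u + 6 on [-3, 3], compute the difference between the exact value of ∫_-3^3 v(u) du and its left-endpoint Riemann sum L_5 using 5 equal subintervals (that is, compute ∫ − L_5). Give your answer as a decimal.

Exact integral: ∫_-3^3 v(u) du = -18.
L_5 = -29.52.
Error = -18 − (-29.52) = 11.52.

11.52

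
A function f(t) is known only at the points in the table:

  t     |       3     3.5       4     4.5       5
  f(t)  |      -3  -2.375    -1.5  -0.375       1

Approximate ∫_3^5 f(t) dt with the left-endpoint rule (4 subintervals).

Δt = 0.5.
Sum = 0.5·[(-3) + (-2.375) + (-1.5) + (-0.375)] = -3.625.

-3.625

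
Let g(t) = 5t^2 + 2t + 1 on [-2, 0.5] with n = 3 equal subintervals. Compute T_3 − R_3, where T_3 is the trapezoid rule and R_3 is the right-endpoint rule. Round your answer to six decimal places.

5.729167

T_3 ≈ 13.73842593.
R_3 ≈ 8.00925926.
T_3 − R_3 ≈ 5.729167.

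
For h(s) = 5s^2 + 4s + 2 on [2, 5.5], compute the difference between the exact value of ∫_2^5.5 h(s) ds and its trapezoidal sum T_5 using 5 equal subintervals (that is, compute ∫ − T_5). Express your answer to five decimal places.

-1.42917

Exact integral: ∫_2^5.5 h(s) ds ≈ 323.4583333.
T_5 = 324.8875.
Error ≈ 323.4583333 − 324.8875 ≈ -1.42917.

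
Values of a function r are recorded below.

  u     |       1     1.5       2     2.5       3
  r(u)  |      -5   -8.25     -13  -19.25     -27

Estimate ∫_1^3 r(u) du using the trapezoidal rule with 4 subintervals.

-28.25

Δu = 0.5.
T_4 = (0.5/2)·[(-5) + 2·(-8.25) + 2·(-13) + 2·(-19.25) + (-27)] = -28.25.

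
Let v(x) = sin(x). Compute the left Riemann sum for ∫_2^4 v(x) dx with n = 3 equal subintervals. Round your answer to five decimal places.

Δx = (4 − 2)/3 = 2/3.
Left endpoints: 2, 8/3, 10/3.
v(2) ≈ 0.90930, v(8/3) ≈ 0.45727, v(10/3) ≈ -0.19057.
Sum = Δx · [v(2) + v(8/3) + v(10/3)].
Sum ≈ 0.78400.

0.78400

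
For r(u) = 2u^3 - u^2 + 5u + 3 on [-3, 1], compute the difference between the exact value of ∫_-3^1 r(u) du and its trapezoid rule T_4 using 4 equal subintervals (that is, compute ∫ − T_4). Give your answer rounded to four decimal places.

Exact integral: ∫_-3^1 r(u) du ≈ -57.333333.
T_4 = -62.
Error ≈ -57.333333 − (-62) ≈ 4.6667.

4.6667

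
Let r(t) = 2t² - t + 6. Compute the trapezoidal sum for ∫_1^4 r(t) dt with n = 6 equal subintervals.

52.75

Δt = (4 − 1)/6 = 0.5.
r(1) = 7, r(1.5) = 9, r(2) = 12, r(2.5) = 16, r(3) = 21, r(3.5) = 27, r(4) = 34.
T_6 = (Δt/2)·[r(t_0) + 2r(t_1) + ... + 2r(t_{5}) + r(t_6)].
Sum = 52.75.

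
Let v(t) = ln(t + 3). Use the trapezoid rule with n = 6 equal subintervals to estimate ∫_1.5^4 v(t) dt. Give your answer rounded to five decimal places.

4.35188

Δt = (4 − 1.5)/6 = 5/12.
v(1.5) ≈ 1.50408, v(23/12) ≈ 1.59263, v(7/3) ≈ 1.67398, v(2.75) ≈ 1.74920, v(19/6) ≈ 1.81916, v(43/12) ≈ 1.88454, v(4) ≈ 1.94591.
T_6 = (Δt/2)·[v(t_0) + 2v(t_1) + ... + 2v(t_{5}) + v(t_6)].
Sum ≈ 4.35188.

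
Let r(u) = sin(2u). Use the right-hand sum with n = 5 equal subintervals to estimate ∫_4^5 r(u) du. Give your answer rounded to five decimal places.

Δu = (5 − 4)/5 = 0.2.
Right endpoints: 4.2, 4.4, 4.6, 4.8, 5.
r(4.2) ≈ 0.85460, r(4.4) ≈ 0.58492, r(4.6) ≈ 0.22289, r(4.8) ≈ -0.17433, r(5) ≈ -0.54402.
Sum = Δu · [r(4.2) + r(4.4) + r(4.6) + r(4.8) + r(5)].
Sum ≈ 0.18881.

0.18881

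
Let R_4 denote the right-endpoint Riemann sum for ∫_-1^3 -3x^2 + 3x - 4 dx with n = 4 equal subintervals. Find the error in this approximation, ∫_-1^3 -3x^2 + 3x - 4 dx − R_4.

Exact integral: ∫_-1^3 f(x) dx = -32.
R_4 = -40.
Error = -32 − (-40) = 8.

8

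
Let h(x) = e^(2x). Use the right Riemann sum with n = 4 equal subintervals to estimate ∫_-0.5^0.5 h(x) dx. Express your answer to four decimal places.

1.4934

Δx = (0.5 − (-0.5))/4 = 0.25.
Right endpoints: -0.25, 0, 0.25, 0.5.
h(-0.25) ≈ 0.6065, h(0) ≈ 1.0000, h(0.25) ≈ 1.6487, h(0.5) ≈ 2.7183.
Sum = Δx · [h(-0.25) + h(0) + h(0.25) + h(0.5)].
Sum ≈ 1.4934.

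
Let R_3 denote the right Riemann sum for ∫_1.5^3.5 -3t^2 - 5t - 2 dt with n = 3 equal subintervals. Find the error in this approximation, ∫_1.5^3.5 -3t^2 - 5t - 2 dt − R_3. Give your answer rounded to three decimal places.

Exact integral: ∫_1.5^3.5 f(t) dt = -68.5.
R_3 ≈ -82.27778.
Error ≈ -68.5 − (-82.27778) ≈ 13.778.

13.778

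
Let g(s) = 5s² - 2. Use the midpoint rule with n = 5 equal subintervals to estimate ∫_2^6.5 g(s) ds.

433.85625

Δs = (6.5 − 2)/5 = 0.9.
Midpoints: 2.45, 3.35, 4.25, 5.15, 6.05.
g(2.45) = 28.0125, g(3.35) = 54.1125, g(4.25) = 88.3125, g(5.15) = 130.6125, g(6.05) = 181.0125.
Sum = Δs · [g(2.45) + g(3.35) + g(4.25) + g(5.15) + g(6.05)].
Sum = 433.85625.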